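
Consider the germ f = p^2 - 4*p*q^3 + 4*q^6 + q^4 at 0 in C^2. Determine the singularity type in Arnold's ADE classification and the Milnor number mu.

The Hessian of f at 0 has rank 1. Corank 1: A-series; mu = 3 gives A_3.

Type A3, Milnor number mu = 3.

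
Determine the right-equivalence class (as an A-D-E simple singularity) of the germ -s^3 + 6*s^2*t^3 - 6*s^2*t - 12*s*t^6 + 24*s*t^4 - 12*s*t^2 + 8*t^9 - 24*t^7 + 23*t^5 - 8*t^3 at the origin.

The Hessian of f at 0 has rank 0. Corank 2; j^3 = -(s + 2*t)^3 is a perfect cube, so E-series; the 5-jet and mu = 8 give E_8.

E8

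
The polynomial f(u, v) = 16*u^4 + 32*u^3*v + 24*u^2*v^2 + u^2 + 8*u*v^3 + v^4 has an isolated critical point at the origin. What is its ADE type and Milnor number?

Type A_{3}, Milnor number mu = 3.

The Hessian of f at 0 has rank 1. Corank 1: A-series; mu = 3 gives A_3.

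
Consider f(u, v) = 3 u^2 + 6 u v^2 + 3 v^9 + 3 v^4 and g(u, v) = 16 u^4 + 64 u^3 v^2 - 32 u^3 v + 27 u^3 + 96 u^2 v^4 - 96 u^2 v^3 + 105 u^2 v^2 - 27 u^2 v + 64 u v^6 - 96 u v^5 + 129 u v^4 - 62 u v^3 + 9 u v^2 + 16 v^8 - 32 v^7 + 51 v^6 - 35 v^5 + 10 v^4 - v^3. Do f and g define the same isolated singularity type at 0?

The Hessian of f at 0 is [[6, 0], [0, 0]] with rank 1, so corank 1. A Groebner basis of the Jacobian ideal J(f) in C{u,v} is {u^4, u + v^2}; counting standard monomials gives mu = 8. Corank 1: A-series; mu = 8 gives A_8. The Hessian of g at 0 is [[0, 0], [0, 0]] with rank 0, so corank 2. A Groebner basis of the Jacobian ideal J(g) in C{u,v} is {u^3 + u^2/2 - u*v/3 + v^2/18, u^2*v + 4*u^2/3 - 8*u*v/9 + 4*v^2/27, 7*u^2/2 + u*v^2 - 7*u*v/3 + 7*v^2/18, 9*u^2 - 6*u*v + v^3 + v^2}; counting standard monomials gives mu = 6. Corank 2; j^3 = (3*u - v)^3 is a perfect cube, so E-series; the 4-jet and mu = 6 give E_6. f is A_8 but g is E_6, hence not right-equivalent.

No.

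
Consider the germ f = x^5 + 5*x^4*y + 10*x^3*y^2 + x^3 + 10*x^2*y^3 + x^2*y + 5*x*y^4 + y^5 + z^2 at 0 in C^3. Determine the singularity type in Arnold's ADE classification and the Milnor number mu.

The Hessian of f at 0 has rank 1. Corank 2; j^3 = x^2*(x + y) has shape L^2 M (L != M), so D-series; mu = 6 gives D_6.

Type D_{6}, Milnor number mu = 6.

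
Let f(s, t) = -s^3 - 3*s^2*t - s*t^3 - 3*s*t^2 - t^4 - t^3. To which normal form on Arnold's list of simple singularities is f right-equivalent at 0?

E7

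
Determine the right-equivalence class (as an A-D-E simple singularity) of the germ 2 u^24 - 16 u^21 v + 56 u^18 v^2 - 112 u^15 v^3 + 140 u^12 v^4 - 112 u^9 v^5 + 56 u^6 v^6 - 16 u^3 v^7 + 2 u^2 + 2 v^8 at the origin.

A_7

The Hessian of f at 0 has rank 1. Corank 1: A-series; mu = 7 gives A_7.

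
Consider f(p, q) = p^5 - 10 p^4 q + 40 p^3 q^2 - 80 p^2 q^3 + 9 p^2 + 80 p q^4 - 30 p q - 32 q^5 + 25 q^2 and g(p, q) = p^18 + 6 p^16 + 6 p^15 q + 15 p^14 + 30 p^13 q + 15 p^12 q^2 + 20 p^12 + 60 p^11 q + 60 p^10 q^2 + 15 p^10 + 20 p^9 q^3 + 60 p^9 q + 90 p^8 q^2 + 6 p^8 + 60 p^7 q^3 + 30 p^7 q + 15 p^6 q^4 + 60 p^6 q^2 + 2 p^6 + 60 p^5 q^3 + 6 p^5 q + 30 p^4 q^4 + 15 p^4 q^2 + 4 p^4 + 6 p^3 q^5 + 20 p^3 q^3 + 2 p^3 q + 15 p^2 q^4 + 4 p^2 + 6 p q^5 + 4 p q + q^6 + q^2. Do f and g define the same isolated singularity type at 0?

No.

The Hessian of f at 0 has rank 1. Corank 1: A-series; mu = 4 gives A_4. The Hessian of g at 0 has rank 1. Corank 1: A-series; mu = 5 gives A_5. f is A_4 but g is A_5, hence not right-equivalent.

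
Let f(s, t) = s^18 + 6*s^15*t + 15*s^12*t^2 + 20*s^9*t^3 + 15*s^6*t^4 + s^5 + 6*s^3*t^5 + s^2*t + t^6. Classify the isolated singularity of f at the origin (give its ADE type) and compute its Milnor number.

Type D7, Milnor number mu = 7.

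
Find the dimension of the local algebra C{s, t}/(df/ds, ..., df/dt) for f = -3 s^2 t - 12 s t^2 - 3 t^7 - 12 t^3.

8

The Hessian of f at 0 has rank 0. Corank 2; j^3 = -3*t*(s + 2*t)^2 has shape L^2 M (L != M), so D-series; mu = 8 gives D_8.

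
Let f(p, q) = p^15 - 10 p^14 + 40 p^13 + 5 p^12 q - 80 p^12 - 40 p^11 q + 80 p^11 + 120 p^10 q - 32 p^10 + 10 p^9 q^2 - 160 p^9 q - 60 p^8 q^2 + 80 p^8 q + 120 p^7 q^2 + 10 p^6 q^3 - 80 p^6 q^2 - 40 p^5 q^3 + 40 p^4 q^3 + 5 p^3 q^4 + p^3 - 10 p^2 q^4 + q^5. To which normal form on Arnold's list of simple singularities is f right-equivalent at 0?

E_{8}

The Hessian of f at 0 is [[0, 0], [0, 0]] with rank 0, so corank 2. A Groebner basis of the Jacobian ideal J(f) in C{p,q} is {q^4, p^2}; counting standard monomials gives mu = 8. Corank 2; j^3 = p^3 is a perfect cube, so E-series; the 5-jet and mu = 8 give E_8.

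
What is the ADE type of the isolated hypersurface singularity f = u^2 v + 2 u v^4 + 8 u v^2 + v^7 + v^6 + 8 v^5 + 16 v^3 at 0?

The Hessian of f at 0 has rank 0. Corank 2; j^3 = v*(u + 4*v)^2 has shape L^2 M (L != M), so D-series; mu = 7 gives D_7.

D_{7}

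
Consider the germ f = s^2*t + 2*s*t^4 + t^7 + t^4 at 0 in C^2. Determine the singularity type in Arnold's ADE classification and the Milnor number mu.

Type D5, Milnor number mu = 5.

The Hessian of f at 0 has rank 0. Corank 2; j^3 = s^2*t has shape L^2 M (L != M), so D-series; mu = 5 gives D_5.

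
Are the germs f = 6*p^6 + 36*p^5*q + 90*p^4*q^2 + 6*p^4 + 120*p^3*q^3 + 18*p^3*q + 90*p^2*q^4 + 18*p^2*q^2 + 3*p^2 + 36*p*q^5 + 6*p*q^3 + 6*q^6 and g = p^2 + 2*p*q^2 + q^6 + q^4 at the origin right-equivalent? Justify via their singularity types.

The Hessian of f at 0 has rank 1. Corank 1: A-series; mu = 5 gives A_5. The Hessian of g at 0 has rank 1. Corank 1: A-series; mu = 5 gives A_5. Both have type A_5, hence right-equivalent.

Yes.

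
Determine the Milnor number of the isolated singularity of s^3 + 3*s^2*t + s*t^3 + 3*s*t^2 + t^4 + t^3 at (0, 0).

7

The Hessian of f at 0 is [[0, 0], [0, 0]] with rank 0, so corank 2. A Groebner basis of the Jacobian ideal J(f) in C{s,t} is {s^3 + 3*s^2*t + 6*s^2 + 12*s*t + 6*t^2, -3*s^2 + s*t^2 - 6*s*t - 3*t^2, 3*s^2 + 6*s*t + t^3 + 3*t^2}; counting standard monomials gives mu = 7. Corank 2; j^3 = (s + t)^3 is a perfect cube, so E-series; the 4-jet and mu = 7 give E_7.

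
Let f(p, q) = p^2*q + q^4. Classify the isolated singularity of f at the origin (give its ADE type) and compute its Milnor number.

Type D_{5}, Milnor number mu = 5.

The Hessian of f at 0 has rank 0. Corank 2; j^3 = p^2*q has shape L^2 M (L != M), so D-series; mu = 5 gives D_5.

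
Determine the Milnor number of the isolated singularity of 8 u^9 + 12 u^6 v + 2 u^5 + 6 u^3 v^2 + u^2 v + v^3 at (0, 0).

The Hessian of f at 0 has rank 0. Corank 2; j^3 = v*(u^2 + v^2) splits into three distinct lines over C (the quadratic factor has nonzero discriminant), so D_4.

4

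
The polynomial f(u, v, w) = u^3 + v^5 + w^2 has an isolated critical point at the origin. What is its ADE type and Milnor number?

Type E_8, Milnor number mu = 8.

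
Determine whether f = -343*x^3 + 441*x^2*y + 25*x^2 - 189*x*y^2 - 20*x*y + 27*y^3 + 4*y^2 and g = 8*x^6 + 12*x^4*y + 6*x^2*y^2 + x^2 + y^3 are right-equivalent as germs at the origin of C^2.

Yes.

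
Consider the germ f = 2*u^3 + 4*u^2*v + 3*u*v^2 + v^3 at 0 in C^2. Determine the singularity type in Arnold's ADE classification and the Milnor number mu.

Type D_{4}, Milnor number mu = 4.

The Hessian of f at 0 is [[0, 0], [0, 0]] with rank 0, so corank 2. A Groebner basis of the Jacobian ideal J(f) in C{u,v} is {v^3, u^2 - 3*v^2/2, u*v + 3*v^2/2}; counting standard monomials gives mu = 4. Corank 2; j^3 = (u + v)*(2*u^2 + 2*u*v + v^2) splits into three distinct lines over C (the quadratic factor has nonzero discriminant), so D_4.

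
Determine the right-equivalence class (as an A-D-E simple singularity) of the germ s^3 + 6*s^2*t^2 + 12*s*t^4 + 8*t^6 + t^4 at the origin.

E_{6}

The Hessian of f at 0 is [[0, 0], [0, 0]] with rank 0, so corank 2. A Groebner basis of the Jacobian ideal J(f) in C{s,t} is {s^3, s^2*t, s^2/4 + s*t^2, t^3}; counting standard monomials gives mu = 6. Corank 2; j^3 = s^3 is a perfect cube, so E-series; the 4-jet and mu = 6 give E_6.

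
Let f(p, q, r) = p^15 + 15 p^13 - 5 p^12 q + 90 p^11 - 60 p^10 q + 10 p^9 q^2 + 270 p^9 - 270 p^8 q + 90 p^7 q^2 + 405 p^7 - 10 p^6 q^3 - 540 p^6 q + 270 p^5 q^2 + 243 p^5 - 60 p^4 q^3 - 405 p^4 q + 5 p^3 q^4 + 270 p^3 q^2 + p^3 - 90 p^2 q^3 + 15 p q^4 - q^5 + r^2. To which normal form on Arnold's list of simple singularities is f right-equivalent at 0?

E_8

The Hessian of f at 0 has rank 1. Corank 2; j^3 = p^3 is a perfect cube, so E-series; the 5-jet and mu = 8 give E_8.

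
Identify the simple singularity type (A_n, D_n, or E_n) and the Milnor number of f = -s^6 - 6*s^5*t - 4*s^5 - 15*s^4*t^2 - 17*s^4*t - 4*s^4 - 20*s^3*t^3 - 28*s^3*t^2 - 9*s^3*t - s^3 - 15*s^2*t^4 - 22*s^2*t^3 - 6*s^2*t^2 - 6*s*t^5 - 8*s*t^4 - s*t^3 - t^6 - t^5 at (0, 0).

Type E7, Milnor number mu = 7.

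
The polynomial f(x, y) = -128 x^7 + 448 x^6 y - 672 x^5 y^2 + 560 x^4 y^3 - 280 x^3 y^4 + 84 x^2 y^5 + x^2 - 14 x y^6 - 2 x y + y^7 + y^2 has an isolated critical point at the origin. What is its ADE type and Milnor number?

The Hessian of f at 0 has rank 1. Corank 1: A-series; mu = 6 gives A_6.

Type A_{6}, Milnor number mu = 6.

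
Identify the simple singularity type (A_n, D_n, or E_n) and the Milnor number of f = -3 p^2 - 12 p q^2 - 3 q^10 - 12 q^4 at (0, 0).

Type A_9, Milnor number mu = 9.

The Hessian of f at 0 is [[-6, 0], [0, 0]] with rank 1, so corank 1. A Groebner basis of the Jacobian ideal J(f) in C{p,q} is {p^5, p^4*q, p/2 + q^2}; counting standard monomials gives mu = 9. Corank 1: A-series; mu = 9 gives A_9.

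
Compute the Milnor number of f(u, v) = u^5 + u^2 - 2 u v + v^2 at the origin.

4

The Hessian of f at 0 has rank 1. Corank 1: A-series; mu = 4 gives A_4.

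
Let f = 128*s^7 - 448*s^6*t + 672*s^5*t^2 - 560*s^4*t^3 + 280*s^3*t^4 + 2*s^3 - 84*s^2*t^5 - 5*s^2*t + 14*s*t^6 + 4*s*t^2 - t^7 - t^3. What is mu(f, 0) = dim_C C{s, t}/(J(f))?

The Hessian of f at 0 has rank 0. Corank 2; j^3 = (s - t)^2*(2*s - t) has shape L^2 M (L != M), so D-series; mu = 8 gives D_8.

8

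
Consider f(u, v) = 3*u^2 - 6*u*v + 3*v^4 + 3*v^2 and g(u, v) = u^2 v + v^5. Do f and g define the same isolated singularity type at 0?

No.

The Hessian of f at 0 is [[6, -6], [-6, 6]] with rank 1, so corank 1. A Groebner basis of the Jacobian ideal J(f) in C{u,v} is {v^3, u - v}; counting standard monomials gives mu = 3. Corank 1: A-series; mu = 3 gives A_3. The Hessian of g at 0 is [[0, 0], [0, 0]] with rank 0, so corank 2. A Groebner basis of the Jacobian ideal J(g) in C{u,v} is {u^2/5 + v^4, u^3, u*v}; counting standard monomials gives mu = 6. Corank 2; j^3 = u^2*v has shape L^2 M (L != M), so D-series; mu = 6 gives D_6. f is A_3 but g is D_6, hence not right-equivalent.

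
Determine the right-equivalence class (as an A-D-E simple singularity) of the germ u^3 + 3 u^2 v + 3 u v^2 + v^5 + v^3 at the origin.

The Hessian of f at 0 has rank 0. Corank 2; j^3 = (u + v)^3 is a perfect cube, so E-series; the 5-jet and mu = 8 give E_8.

E_8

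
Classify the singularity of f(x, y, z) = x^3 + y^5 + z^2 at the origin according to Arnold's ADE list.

The Hessian of f at 0 is [[0, 0, 0], [0, 0, 0], [0, 0, 2]] with rank 1, so corank 2. A Groebner basis of the Jacobian ideal J(f) in C{x,y,z} is {y^4, x^2, z}; counting standard monomials gives mu = 8. Corank 2; j^3 = x^3 is a perfect cube, so E-series; the 5-jet and mu = 8 give E_8.

E_{8}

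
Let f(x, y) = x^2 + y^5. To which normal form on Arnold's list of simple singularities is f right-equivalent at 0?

A4

The Hessian of f at 0 is [[2, 0], [0, 0]] with rank 1, so corank 1. A Groebner basis of the Jacobian ideal J(f) in C{x,y} is {y^4, x}; counting standard monomials gives mu = 4. Corank 1: A-series; mu = 4 gives A_4.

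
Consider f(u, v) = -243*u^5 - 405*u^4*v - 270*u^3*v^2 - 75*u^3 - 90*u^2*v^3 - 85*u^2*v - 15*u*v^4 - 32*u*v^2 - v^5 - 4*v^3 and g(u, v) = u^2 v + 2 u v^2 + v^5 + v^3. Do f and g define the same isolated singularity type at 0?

The Hessian of f at 0 is [[0, 0], [0, 0]] with rank 0, so corank 2. A Groebner basis of the Jacobian ideal J(f) in C{u,v} is {625*u*v/3 + v^4 + 250*v^2/3, u*v^2 + 2*v^3/5, u^2 + 11*u*v/15 + 2*v^2/15}; counting standard monomials gives mu = 6. Corank 2; j^3 = -(3*u + v)*(5*u + 2*v)^2 has shape L^2 M (L != M), so D-series; mu = 6 gives D_6. The Hessian of g at 0 is [[0, 0], [0, 0]] with rank 0, so corank 2. A Groebner basis of the Jacobian ideal J(g) in C{u,v} is {u^2/5 + v^4 - v^2/5, u^3 + v^3, u*v + v^2}; counting standard monomials gives mu = 6. Corank 2; j^3 = v*(u + v)^2 has shape L^2 M (L != M), so D-series; mu = 6 gives D_6. Both have type D_6, hence right-equivalent.

Yes.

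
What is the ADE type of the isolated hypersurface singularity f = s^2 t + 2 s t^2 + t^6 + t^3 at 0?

The Hessian of f at 0 is [[0, 0], [0, 0]] with rank 0, so corank 2. A Groebner basis of the Jacobian ideal J(f) in C{s,t} is {s^2/6 + t^5 - t^2/6, s^3 + t^3, s*t + t^2}; counting standard monomials gives mu = 7. Corank 2; j^3 = t*(s + t)^2 has shape L^2 M (L != M), so D-series; mu = 7 gives D_7.

D7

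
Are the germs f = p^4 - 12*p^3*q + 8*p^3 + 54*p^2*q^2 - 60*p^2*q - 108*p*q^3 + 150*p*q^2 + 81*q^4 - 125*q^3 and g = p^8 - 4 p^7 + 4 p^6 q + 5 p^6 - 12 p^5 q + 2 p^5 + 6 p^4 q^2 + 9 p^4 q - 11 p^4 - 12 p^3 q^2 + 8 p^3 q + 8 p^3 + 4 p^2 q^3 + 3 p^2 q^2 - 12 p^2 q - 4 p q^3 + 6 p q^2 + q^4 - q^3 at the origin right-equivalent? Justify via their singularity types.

Yes.

The Hessian of f at 0 is [[0, 0], [0, 0]] with rank 0, so corank 2. A Groebner basis of the Jacobian ideal J(f) in C{p,q} is {q^4, p*q^2 - 8*q^3/3, p^2 - 5*p*q + 25*q^2/4}; counting standard monomials gives mu = 6. Corank 2; j^3 = (2*p - 5*q)^3 is a perfect cube, so E-series; the 4-jet and mu = 6 give E_6. The Hessian of g at 0 is [[0, 0], [0, 0]] with rank 0, so corank 2. A Groebner basis of the Jacobian ideal J(g) in C{p,q} is {p^3 - 6*p^2 + 6*p*q - 3*q^2/2, p^2*q - 10*p^2 + 10*p*q - 5*q^2/2, -16*p^2 + p*q^2 + 16*p*q - 4*q^2, -24*p^2 + 24*p*q + q^3 - 6*q^2}; counting standard monomials gives mu = 6. Corank 2; j^3 = (2*p - q)^3 is a perfect cube, so E-series; the 4-jet and mu = 6 give E_6. Both have type E_6, hence right-equivalent.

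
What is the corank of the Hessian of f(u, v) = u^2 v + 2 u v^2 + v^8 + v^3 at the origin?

2

Hessian at 0 has rank 0.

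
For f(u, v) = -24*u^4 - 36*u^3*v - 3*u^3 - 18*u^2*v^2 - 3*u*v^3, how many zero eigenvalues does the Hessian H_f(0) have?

2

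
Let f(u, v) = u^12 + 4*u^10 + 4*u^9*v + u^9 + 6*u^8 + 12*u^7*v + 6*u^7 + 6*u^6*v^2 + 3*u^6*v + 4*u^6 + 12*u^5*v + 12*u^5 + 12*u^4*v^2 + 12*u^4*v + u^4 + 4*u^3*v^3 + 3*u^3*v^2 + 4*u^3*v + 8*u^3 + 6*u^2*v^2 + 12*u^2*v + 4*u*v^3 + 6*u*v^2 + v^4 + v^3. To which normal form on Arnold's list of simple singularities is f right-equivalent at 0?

The Hessian of f at 0 has rank 0. Corank 2; j^3 = (2*u + v)^3 is a perfect cube, so E-series; the 4-jet and mu = 6 give E_6.

E_6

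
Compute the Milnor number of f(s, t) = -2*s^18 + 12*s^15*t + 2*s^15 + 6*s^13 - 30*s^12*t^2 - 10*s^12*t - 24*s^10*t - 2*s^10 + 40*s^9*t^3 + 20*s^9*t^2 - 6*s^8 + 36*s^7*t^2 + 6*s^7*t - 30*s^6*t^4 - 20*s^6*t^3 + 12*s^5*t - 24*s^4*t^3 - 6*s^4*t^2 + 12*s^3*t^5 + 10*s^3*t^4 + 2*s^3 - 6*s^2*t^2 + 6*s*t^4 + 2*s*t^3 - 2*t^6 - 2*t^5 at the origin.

The Hessian of f at 0 has rank 0. Corank 2; j^3 = 2*s^3 is a perfect cube, so E-series; the 4-jet and mu = 7 give E_7.

7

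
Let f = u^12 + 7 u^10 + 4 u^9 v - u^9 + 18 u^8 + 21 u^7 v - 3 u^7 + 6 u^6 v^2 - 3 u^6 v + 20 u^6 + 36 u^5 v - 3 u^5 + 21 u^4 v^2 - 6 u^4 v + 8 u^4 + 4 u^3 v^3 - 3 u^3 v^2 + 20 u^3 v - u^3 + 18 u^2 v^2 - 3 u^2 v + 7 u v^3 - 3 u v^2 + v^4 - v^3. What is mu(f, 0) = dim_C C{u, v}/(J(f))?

The Hessian of f at 0 has rank 0. Corank 2; j^3 = -(u + v)^3 is a perfect cube, so E-series; the 4-jet and mu = 7 give E_7.

7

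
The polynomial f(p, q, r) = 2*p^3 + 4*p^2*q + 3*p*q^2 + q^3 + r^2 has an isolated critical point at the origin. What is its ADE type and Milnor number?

The Hessian of f at 0 is [[0, 0, 0], [0, 0, 0], [0, 0, 2]] with rank 1, so corank 2. A Groebner basis of the Jacobian ideal J(f) in C{p,q,r} is {q^3, p^2 - 3*q^2/2, p*q + 3*q^2/2, r}; counting standard monomials gives mu = 4. Corank 2; j^3 = (p + q)*(2*p^2 + 2*p*q + q^2) splits into three distinct lines over C (the quadratic factor has nonzero discriminant), so D_4.

Type D_4, Milnor number mu = 4.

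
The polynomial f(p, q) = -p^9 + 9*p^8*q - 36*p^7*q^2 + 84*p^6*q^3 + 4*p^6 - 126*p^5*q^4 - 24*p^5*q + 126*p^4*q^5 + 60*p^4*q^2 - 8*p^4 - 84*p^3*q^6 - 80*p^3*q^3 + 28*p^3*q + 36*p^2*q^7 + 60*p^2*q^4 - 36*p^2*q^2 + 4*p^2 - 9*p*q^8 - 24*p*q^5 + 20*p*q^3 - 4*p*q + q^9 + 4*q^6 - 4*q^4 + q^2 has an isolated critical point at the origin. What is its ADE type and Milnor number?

The Hessian of f at 0 is [[8, -4], [-4, 2]] with rank 1, so corank 1. A Groebner basis of the Jacobian ideal J(f) in C{p,q} is {32*p^2 + p*q^3 - 28*p*q + 6*q^2, 48*p^2 - 40*p*q + q^4 + 8*q^2, p^3 - 3*p*q^2/2 + p + 3*q^3/4 - q/2, p^2*q - 3*p*q^2/2 + 2*p/3 + 7*q^3/12 - q/3}; counting standard monomials gives mu = 8. Corank 1: A-series; mu = 8 gives A_8.

Type A_8, Milnor number mu = 8.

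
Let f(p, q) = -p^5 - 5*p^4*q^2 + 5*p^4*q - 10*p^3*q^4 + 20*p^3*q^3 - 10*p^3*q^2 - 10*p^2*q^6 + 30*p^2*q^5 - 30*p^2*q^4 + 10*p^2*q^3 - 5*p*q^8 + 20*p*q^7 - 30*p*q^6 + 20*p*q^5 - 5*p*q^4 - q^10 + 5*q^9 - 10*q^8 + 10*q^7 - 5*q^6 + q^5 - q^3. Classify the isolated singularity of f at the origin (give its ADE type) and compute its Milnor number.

The Hessian of f at 0 has rank 0. Corank 2; j^3 = -q^3 is a perfect cube, so E-series; the 5-jet and mu = 8 give E_8.

Type E_8, Milnor number mu = 8.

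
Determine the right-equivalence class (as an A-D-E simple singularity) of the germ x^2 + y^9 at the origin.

A_{8}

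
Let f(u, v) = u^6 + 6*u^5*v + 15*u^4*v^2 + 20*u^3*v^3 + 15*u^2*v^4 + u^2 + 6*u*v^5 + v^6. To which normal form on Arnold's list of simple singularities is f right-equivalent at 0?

The Hessian of f at 0 has rank 1. Corank 1: A-series; mu = 5 gives A_5.

A_{5}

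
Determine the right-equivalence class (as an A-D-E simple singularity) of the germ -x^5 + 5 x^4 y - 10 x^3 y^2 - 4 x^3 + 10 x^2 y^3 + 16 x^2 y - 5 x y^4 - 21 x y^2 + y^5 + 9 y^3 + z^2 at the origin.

D_{6}

The Hessian of f at 0 has rank 1. Corank 2; j^3 = -(x - y)*(2*x - 3*y)^2 has shape L^2 M (L != M), so D-series; mu = 6 gives D_6.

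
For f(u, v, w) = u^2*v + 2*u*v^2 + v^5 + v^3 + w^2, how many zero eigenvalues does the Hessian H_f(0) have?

2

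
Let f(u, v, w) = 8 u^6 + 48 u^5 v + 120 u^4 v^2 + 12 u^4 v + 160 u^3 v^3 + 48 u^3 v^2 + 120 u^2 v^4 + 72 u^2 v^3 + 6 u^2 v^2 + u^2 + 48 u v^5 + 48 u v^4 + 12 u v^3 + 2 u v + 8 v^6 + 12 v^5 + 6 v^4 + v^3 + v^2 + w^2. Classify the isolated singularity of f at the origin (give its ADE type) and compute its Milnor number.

Type A_2, Milnor number mu = 2.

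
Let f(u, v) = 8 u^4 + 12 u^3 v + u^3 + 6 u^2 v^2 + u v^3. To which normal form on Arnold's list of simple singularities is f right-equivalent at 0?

E_7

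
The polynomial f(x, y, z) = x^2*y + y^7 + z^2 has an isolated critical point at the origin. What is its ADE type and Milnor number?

Type D_{8}, Milnor number mu = 8.

The Hessian of f at 0 has rank 1. Corank 2; j^3 = x^2*y has shape L^2 M (L != M), so D-series; mu = 8 gives D_8.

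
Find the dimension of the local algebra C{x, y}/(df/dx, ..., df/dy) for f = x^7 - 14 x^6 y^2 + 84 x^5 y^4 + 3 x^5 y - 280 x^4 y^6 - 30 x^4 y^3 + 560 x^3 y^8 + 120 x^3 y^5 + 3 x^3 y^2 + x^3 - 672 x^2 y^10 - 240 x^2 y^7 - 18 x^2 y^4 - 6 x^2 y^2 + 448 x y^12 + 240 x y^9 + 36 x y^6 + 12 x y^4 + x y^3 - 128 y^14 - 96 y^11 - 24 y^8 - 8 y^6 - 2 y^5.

7

The Hessian of f at 0 has rank 0. Corank 2; j^3 = x^3 is a perfect cube, so E-series; the 4-jet and mu = 7 give E_7.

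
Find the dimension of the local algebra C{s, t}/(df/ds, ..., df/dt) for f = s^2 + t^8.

7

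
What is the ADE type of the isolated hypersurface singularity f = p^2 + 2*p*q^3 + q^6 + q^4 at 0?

The Hessian of f at 0 has rank 1. Corank 1: A-series; mu = 3 gives A_3.

A_{3}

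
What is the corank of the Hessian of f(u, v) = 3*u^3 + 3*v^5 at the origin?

2

Hessian at 0 has rank 0.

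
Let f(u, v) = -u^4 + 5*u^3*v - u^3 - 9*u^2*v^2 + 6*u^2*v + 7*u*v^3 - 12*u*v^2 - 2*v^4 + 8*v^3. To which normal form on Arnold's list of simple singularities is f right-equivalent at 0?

The Hessian of f at 0 is [[0, 0], [0, 0]] with rank 0, so corank 2. A Groebner basis of the Jacobian ideal J(f) in C{u,v} is {3*u^2 - 12*u*v + v^4 + v^3 + 12*v^2, u^3 + 18*u^2 - 72*u*v - 2*v^3 + 72*v^2, u^2*v + 7*u^2 - 28*u*v - 5*v^3/3 + 28*v^2, 2*u^2 + u*v^2 - 8*u*v - 4*v^3/3 + 8*v^2}; counting standard monomials gives mu = 7. Corank 2; j^3 = -(u - 2*v)^3 is a perfect cube, so E-series; the 4-jet and mu = 7 give E_7.

E_{7}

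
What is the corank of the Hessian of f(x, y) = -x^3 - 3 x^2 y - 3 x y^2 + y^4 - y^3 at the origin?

The Hessian at 0 is [[0, 0], [0, 0]] of rank 0; hence corank 2.

2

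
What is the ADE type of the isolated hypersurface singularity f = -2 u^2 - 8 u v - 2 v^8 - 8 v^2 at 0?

The Hessian of f at 0 has rank 1. Corank 1: A-series; mu = 7 gives A_7.

A7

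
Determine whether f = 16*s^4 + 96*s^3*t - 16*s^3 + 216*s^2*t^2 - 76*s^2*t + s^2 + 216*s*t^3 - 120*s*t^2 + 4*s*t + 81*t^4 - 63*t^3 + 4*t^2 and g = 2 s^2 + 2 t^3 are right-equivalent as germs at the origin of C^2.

Yes.

The Hessian of f at 0 is [[2, 4], [4, 8]] with rank 1, so corank 1. A Groebner basis of the Jacobian ideal J(f) in C{s,t} is {t^2, s + 2*t}; counting standard monomials gives mu = 2. Corank 1: A-series; mu = 2 gives A_2. The Hessian of g at 0 is [[4, 0], [0, 0]] with rank 1, so corank 1. A Groebner basis of the Jacobian ideal J(g) in C{s,t} is {t^2, s}; counting standard monomials gives mu = 2. Corank 1: A-series; mu = 2 gives A_2. Both have type A_2, hence right-equivalent.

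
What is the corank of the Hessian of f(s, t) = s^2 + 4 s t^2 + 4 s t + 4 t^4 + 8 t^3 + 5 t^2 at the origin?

0

The Hessian at 0 is [[2, 4], [4, 10]] of rank 2; hence corank 0.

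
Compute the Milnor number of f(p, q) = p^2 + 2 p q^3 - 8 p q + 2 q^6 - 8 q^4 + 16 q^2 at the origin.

5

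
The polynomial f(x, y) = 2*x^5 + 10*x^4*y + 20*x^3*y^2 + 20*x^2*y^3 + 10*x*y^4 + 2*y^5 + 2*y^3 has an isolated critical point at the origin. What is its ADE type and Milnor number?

The Hessian of f at 0 is [[0, 0], [0, 0]] with rank 0, so corank 2. A Groebner basis of the Jacobian ideal J(f) in C{x,y} is {x^4 + 4*x^3*y, y^2}; counting standard monomials gives mu = 8. Corank 2; j^3 = 2*y^3 is a perfect cube, so E-series; the 5-jet and mu = 8 give E_8.

Type E_{8}, Milnor number mu = 8.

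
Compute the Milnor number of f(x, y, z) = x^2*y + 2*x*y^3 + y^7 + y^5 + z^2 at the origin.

8

The Hessian of f at 0 has rank 1. Corank 2; j^3 = x^2*y has shape L^2 M (L != M), so D-series; mu = 8 gives D_8.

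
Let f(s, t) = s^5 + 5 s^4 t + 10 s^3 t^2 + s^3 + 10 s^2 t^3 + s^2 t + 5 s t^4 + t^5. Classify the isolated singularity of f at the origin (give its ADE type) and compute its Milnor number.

Type D_{6}, Milnor number mu = 6.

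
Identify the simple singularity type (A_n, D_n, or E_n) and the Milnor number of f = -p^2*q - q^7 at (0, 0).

Type D8, Milnor number mu = 8.

The Hessian of f at 0 has rank 0. Corank 2; j^3 = -p^2*q has shape L^2 M (L != M), so D-series; mu = 8 gives D_8.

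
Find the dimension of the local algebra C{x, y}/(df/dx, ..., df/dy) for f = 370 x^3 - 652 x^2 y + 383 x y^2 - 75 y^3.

4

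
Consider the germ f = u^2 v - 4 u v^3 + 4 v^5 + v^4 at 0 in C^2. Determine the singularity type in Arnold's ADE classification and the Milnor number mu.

Type D5, Milnor number mu = 5.

The Hessian of f at 0 is [[0, 0], [0, 0]] with rank 0, so corank 2. A Groebner basis of the Jacobian ideal J(f) in C{u,v} is {u*v^2, -u*v/2 + v^3, u^2 + 2*u*v}; counting standard monomials gives mu = 5. Corank 2; j^3 = u^2*v has shape L^2 M (L != M), so D-series; mu = 5 gives D_5.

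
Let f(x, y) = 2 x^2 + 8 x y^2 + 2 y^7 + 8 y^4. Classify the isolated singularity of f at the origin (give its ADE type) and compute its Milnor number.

Type A6, Milnor number mu = 6.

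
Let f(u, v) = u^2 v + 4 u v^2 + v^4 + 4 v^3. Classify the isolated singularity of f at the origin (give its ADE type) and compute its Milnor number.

The Hessian of f at 0 is [[0, 0], [0, 0]] with rank 0, so corank 2. A Groebner basis of the Jacobian ideal J(f) in C{u,v} is {u^3 - 2*u^2 + 8*v^2, u^2/4 + v^3 - v^2, u*v + 2*v^2}; counting standard monomials gives mu = 5. Corank 2; j^3 = v*(u + 2*v)^2 has shape L^2 M (L != M), so D-series; mu = 5 gives D_5.

Type D_{5}, Milnor number mu = 5.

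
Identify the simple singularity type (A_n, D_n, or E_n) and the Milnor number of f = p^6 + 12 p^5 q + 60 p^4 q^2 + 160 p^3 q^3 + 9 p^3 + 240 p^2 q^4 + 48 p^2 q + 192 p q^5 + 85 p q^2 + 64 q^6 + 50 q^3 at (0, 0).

Type D7, Milnor number mu = 7.

The Hessian of f at 0 has rank 0. Corank 2; j^3 = (p + 2*q)*(3*p + 5*q)^2 has shape L^2 M (L != M), so D-series; mu = 7 gives D_7.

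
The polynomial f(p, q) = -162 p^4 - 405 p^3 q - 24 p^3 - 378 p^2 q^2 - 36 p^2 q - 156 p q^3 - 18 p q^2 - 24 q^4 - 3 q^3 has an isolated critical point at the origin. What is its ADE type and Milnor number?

Type E7, Milnor number mu = 7.

The Hessian of f at 0 is [[0, 0], [0, 0]] with rank 0, so corank 2. A Groebner basis of the Jacobian ideal J(f) in C{p,q} is {256*p^2/3 + 256*p*q/3 + q^4 + 8*q^3/9 + 64*q^2/3, p^3 + 28*p^2/3 + 28*p*q/3 + 2*q^3/9 + 7*q^2/3, p^2*q - 104*p^2/9 - 104*p*q/9 - 10*q^3/27 - 26*q^2/9, 32*p^2/3 + p*q^2 + 32*p*q/3 + 11*q^3/18 + 8*q^2/3}; counting standard monomials gives mu = 7. Corank 2; j^3 = -3*(2*p + q)^3 is a perfect cube, so E-series; the 4-jet and mu = 7 give E_7.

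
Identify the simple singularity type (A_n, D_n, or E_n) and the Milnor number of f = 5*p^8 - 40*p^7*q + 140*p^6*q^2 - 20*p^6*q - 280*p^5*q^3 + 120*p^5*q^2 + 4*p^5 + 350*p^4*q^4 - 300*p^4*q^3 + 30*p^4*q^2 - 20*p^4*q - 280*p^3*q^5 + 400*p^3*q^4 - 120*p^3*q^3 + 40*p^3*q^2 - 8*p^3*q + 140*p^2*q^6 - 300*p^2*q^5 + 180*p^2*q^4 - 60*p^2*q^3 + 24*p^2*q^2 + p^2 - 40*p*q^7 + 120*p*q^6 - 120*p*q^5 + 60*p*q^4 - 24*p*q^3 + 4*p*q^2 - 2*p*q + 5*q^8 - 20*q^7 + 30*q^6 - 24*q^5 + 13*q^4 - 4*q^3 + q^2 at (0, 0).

The Hessian of f at 0 has rank 1. Corank 1: A-series; mu = 3 gives A_3.

Type A_3, Milnor number mu = 3.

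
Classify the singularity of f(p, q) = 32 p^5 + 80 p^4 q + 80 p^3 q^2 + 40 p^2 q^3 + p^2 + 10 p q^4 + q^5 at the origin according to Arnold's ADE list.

A_{4}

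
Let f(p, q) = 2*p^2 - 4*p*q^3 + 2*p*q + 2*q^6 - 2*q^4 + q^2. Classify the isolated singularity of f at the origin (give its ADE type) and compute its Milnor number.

Type A_1, Milnor number mu = 1.

The Hessian of f at 0 has rank 2. Corank 0: nondegenerate Morse point, so A_1.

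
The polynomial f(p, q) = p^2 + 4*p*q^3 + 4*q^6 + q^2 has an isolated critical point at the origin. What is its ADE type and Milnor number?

The Hessian of f at 0 is [[2, 0], [0, 2]] with rank 2, so corank 0. A Groebner basis of the Jacobian ideal J(f) in C{p,q} is {p, q}; counting standard monomials gives mu = 1. Corank 0: nondegenerate Morse point, so A_1.

Type A1, Milnor number mu = 1.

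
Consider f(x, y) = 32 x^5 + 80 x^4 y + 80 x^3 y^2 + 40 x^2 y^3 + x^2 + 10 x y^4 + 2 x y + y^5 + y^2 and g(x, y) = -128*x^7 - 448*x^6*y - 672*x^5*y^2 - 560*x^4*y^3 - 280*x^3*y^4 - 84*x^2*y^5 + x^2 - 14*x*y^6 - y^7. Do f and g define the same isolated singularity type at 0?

No.

The Hessian of f at 0 is [[2, 2], [2, 2]] with rank 1, so corank 1. A Groebner basis of the Jacobian ideal J(f) in C{x,y} is {y^4, x + y}; counting standard monomials gives mu = 4. Corank 1: A-series; mu = 4 gives A_4. The Hessian of g at 0 is [[2, 0], [0, 0]] with rank 1, so corank 1. A Groebner basis of the Jacobian ideal J(g) in C{x,y} is {y^6, x}; counting standard monomials gives mu = 6. Corank 1: A-series; mu = 6 gives A_6. f is A_4 but g is A_6, hence not right-equivalent.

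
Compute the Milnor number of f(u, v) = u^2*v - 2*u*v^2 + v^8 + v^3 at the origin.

The Hessian of f at 0 is [[0, 0], [0, 0]] with rank 0, so corank 2. A Groebner basis of the Jacobian ideal J(f) in C{u,v} is {u^2/8 + v^7 - v^2/8, u^3 - v^3, u*v - v^2}; counting standard monomials gives mu = 9. Corank 2; j^3 = v*(u - v)^2 has shape L^2 M (L != M), so D-series; mu = 9 gives D_9.

9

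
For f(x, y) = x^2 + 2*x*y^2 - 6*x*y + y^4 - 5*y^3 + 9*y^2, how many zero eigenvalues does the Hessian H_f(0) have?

Hessian at 0 has rank 1.

1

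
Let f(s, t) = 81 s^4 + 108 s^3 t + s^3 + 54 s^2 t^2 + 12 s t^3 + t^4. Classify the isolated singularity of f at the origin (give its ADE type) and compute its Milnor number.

Type E_{6}, Milnor number mu = 6.

The Hessian of f at 0 has rank 0. Corank 2; j^3 = s^3 is a perfect cube, so E-series; the 4-jet and mu = 6 give E_6.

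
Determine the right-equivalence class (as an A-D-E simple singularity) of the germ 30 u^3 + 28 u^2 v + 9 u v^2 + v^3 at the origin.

D_4

The Hessian of f at 0 has rank 0. Corank 2; j^3 = (3*u + v)*(10*u^2 + 6*u*v + v^2) splits into three distinct lines over C (the quadratic factor has nonzero discriminant), so D_4.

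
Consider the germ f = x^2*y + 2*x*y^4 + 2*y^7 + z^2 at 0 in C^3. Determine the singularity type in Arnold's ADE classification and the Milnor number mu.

The Hessian of f at 0 is [[0, 0, 0], [0, 0, 0], [0, 0, 2]] with rank 1, so corank 2. A Groebner basis of the Jacobian ideal J(f) in C{x,y,z} is {-x^2/6 + x*y^3, x*y + y^4, x^3, x^2*y, z}; counting standard monomials gives mu = 8. Corank 2; j^3 = x^2*y has shape L^2 M (L != M), so D-series; mu = 8 gives D_8.

Type D_{8}, Milnor number mu = 8.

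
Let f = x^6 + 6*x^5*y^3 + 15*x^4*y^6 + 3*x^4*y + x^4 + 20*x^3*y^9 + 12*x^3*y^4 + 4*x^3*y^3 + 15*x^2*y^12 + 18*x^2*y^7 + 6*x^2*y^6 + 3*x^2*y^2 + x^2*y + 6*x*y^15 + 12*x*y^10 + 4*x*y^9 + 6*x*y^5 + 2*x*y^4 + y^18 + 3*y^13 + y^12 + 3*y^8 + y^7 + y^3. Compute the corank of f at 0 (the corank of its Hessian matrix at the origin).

2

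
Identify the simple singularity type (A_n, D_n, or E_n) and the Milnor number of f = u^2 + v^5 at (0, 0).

Type A_4, Milnor number mu = 4.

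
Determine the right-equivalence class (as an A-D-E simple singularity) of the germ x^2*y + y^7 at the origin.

D_8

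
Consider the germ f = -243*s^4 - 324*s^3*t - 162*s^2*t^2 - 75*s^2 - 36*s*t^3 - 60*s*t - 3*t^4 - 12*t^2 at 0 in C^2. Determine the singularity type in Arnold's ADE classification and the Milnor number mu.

Type A_3, Milnor number mu = 3.

The Hessian of f at 0 is [[-150, -60], [-60, -24]] with rank 1, so corank 1. A Groebner basis of the Jacobian ideal J(f) in C{s,t} is {t^3, s + 2*t/5}; counting standard monomials gives mu = 3. Corank 1: A-series; mu = 3 gives A_3.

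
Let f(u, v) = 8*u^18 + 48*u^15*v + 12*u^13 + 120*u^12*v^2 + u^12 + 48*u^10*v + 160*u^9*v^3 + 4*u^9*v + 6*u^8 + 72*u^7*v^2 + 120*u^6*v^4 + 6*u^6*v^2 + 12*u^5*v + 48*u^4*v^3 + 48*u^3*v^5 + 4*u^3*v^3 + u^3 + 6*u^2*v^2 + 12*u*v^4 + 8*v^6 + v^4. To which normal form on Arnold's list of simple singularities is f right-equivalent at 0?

The Hessian of f at 0 has rank 0. Corank 2; j^3 = u^3 is a perfect cube, so E-series; the 4-jet and mu = 6 give E_6.

E6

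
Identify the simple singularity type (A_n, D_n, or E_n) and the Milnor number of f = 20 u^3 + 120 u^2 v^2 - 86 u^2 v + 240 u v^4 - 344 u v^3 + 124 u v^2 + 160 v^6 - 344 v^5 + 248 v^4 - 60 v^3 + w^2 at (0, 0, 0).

Type D_4, Milnor number mu = 4.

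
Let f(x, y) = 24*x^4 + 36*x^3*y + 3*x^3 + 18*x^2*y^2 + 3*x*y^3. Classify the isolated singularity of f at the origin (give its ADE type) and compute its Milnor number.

Type E7, Milnor number mu = 7.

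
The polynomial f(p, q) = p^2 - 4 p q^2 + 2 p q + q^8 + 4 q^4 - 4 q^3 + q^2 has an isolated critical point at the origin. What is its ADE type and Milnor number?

Type A7, Milnor number mu = 7.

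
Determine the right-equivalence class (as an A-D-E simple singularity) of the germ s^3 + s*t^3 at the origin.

The Hessian of f at 0 has rank 0. Corank 2; j^3 = s^3 is a perfect cube, so E-series; the 4-jet and mu = 7 give E_7.

E_{7}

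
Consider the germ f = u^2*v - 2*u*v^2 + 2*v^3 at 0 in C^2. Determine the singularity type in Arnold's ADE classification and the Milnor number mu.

Type D_{4}, Milnor number mu = 4.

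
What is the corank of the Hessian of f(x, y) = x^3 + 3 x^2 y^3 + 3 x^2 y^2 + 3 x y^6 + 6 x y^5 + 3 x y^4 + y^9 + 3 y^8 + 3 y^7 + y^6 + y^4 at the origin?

2

The Hessian at 0 is [[0, 0], [0, 0]] of rank 0; hence corank 2.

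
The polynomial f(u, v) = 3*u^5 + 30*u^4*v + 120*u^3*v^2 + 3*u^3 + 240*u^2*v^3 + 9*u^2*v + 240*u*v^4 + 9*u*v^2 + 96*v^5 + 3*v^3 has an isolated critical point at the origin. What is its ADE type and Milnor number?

The Hessian of f at 0 has rank 0. Corank 2; j^3 = 3*(u + v)^3 is a perfect cube, so E-series; the 5-jet and mu = 8 give E_8.

Type E_{8}, Milnor number mu = 8.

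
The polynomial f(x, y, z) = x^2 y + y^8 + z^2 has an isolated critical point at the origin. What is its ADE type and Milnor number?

The Hessian of f at 0 has rank 1. Corank 2; j^3 = x^2*y has shape L^2 M (L != M), so D-series; mu = 9 gives D_9.

Type D9, Milnor number mu = 9.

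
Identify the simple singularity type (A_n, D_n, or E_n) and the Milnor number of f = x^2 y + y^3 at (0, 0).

Type D4, Milnor number mu = 4.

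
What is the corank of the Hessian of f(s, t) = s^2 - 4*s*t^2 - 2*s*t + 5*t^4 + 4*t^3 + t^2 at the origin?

1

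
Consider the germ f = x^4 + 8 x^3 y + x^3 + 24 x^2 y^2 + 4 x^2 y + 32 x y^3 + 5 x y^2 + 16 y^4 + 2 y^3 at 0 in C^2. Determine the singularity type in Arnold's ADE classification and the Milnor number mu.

Type D_{5}, Milnor number mu = 5.

The Hessian of f at 0 has rank 0. Corank 2; j^3 = (x + y)^2*(x + 2*y) has shape L^2 M (L != M), so D-series; mu = 5 gives D_5.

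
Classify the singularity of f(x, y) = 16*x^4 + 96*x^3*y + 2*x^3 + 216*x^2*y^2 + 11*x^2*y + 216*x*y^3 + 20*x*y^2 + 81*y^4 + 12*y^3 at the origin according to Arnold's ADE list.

D_{5}

The Hessian of f at 0 has rank 0. Corank 2; j^3 = (x + 2*y)^2*(2*x + 3*y) has shape L^2 M (L != M), so D-series; mu = 5 gives D_5.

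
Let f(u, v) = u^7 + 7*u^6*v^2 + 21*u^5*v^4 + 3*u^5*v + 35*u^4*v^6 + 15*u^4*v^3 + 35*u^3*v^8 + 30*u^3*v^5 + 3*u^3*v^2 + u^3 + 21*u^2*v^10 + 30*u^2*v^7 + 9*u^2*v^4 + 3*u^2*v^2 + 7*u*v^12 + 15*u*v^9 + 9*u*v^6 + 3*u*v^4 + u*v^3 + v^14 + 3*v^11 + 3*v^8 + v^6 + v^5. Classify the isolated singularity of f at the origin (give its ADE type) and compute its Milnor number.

The Hessian of f at 0 has rank 0. Corank 2; j^3 = u^3 is a perfect cube, so E-series; the 4-jet and mu = 7 give E_7.

Type E7, Milnor number mu = 7.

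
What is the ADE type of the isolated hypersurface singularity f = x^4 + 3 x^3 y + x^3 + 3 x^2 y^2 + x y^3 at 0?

E7

The Hessian of f at 0 is [[0, 0], [0, 0]] with rank 0, so corank 2. A Groebner basis of the Jacobian ideal J(f) in C{x,y} is {3*x^2 + y^4 + y^3, x^3, x^2*y - x^2 - y^3/3, 2*x^2 + x*y^2 + 2*y^3/3}; counting standard monomials gives mu = 7. Corank 2; j^3 = x^3 is a perfect cube, so E-series; the 4-jet and mu = 7 give E_7.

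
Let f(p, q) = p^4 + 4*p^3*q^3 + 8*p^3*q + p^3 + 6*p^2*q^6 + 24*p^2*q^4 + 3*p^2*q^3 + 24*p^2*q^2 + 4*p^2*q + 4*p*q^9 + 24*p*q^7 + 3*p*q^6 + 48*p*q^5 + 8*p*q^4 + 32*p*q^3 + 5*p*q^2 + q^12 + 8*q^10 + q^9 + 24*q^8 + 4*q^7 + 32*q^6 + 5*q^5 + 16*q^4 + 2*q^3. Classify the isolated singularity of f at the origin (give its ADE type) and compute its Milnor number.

The Hessian of f at 0 has rank 0. Corank 2; j^3 = (p + q)^2*(p + 2*q) has shape L^2 M (L != M), so D-series; mu = 5 gives D_5.

Type D5, Milnor number mu = 5.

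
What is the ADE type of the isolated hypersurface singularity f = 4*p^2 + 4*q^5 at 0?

A4

The Hessian of f at 0 is [[8, 0], [0, 0]] with rank 1, so corank 1. A Groebner basis of the Jacobian ideal J(f) in C{p,q} is {q^4, p}; counting standard monomials gives mu = 4. Corank 1: A-series; mu = 4 gives A_4.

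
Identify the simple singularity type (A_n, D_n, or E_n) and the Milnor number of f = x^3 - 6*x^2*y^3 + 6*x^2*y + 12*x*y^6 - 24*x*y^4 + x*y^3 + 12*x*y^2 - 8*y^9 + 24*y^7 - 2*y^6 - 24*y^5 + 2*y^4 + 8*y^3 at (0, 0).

Type E_7, Milnor number mu = 7.

The Hessian of f at 0 has rank 0. Corank 2; j^3 = (x + 2*y)^3 is a perfect cube, so E-series; the 4-jet and mu = 7 give E_7.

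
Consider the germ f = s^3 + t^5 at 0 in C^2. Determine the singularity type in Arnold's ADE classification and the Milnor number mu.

Type E8, Milnor number mu = 8.

The Hessian of f at 0 is [[0, 0], [0, 0]] with rank 0, so corank 2. A Groebner basis of the Jacobian ideal J(f) in C{s,t} is {t^4, s^2}; counting standard monomials gives mu = 8. Corank 2; j^3 = s^3 is a perfect cube, so E-series; the 5-jet and mu = 8 give E_8.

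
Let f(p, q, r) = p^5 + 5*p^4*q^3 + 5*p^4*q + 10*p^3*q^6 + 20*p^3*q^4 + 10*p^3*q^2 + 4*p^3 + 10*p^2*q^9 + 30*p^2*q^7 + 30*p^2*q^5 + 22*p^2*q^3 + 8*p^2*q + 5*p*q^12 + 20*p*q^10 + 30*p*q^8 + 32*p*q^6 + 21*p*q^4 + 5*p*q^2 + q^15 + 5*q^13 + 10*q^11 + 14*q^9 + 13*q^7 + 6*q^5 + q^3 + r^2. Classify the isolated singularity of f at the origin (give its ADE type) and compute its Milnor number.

Type D6, Milnor number mu = 6.

The Hessian of f at 0 has rank 1. Corank 2; j^3 = (p + q)*(2*p + q)^2 has shape L^2 M (L != M), so D-series; mu = 6 gives D_6.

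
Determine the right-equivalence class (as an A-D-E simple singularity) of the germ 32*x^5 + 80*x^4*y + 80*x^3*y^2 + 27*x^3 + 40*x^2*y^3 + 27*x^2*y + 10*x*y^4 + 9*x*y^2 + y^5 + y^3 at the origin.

E_{8}

The Hessian of f at 0 has rank 0. Corank 2; j^3 = (3*x + y)^3 is a perfect cube, so E-series; the 5-jet and mu = 8 give E_8.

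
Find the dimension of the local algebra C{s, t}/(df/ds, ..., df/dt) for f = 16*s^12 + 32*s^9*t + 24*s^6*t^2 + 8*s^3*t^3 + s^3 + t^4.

6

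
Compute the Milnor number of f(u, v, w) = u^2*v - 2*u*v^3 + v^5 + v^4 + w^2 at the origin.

The Hessian of f at 0 is [[0, 0, 0], [0, 0, 0], [0, 0, 2]] with rank 1, so corank 2. A Groebner basis of the Jacobian ideal J(f) in C{u,v,w} is {u*v^2, -u*v + v^3, u^2 + 4*u*v, w}; counting standard monomials gives mu = 5. Corank 2; j^3 = u^2*v has shape L^2 M (L != M), so D-series; mu = 5 gives D_5.

5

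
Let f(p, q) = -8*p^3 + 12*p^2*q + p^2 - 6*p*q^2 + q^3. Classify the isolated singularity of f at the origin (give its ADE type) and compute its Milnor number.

Type A_{2}, Milnor number mu = 2.

The Hessian of f at 0 has rank 1. Corank 1: A-series; mu = 2 gives A_2.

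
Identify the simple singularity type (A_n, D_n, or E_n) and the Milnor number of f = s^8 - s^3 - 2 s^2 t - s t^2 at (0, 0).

Type D_9, Milnor number mu = 9.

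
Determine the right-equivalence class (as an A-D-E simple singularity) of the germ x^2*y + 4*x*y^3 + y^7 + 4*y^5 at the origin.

D_{8}

The Hessian of f at 0 is [[0, 0], [0, 0]] with rank 0, so corank 2. A Groebner basis of the Jacobian ideal J(f) in C{x,y} is {x^2*y^2 + 4*x^2/7 + 8*x*y^2/7, x^3 - 8*x^2/7 - 16*x*y^2/7, x*y/2 + y^3}; counting standard monomials gives mu = 8. Corank 2; j^3 = x^2*y has shape L^2 M (L != M), so D-series; mu = 8 gives D_8.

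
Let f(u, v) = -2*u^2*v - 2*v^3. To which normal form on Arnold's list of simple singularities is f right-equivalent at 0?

The Hessian of f at 0 has rank 0. Corank 2; j^3 = -2*v*(u^2 + v^2) splits into three distinct lines over C (the quadratic factor has nonzero discriminant), so D_4.

D_{4}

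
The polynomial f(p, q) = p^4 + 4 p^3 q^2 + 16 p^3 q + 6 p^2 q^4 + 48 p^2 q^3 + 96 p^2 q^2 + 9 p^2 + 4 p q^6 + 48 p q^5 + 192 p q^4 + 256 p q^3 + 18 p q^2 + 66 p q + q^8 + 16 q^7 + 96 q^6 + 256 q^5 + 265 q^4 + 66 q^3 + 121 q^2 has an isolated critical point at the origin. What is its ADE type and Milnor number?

Type A_3, Milnor number mu = 3.

The Hessian of f at 0 has rank 1. Corank 1: A-series; mu = 3 gives A_3.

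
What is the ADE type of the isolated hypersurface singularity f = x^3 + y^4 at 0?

E_{6}

The Hessian of f at 0 has rank 0. Corank 2; j^3 = x^3 is a perfect cube, so E-series; the 4-jet and mu = 6 give E_6.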